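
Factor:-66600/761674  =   - 33300/380837= -2^2*3^2*5^2*37^1*380837^( - 1)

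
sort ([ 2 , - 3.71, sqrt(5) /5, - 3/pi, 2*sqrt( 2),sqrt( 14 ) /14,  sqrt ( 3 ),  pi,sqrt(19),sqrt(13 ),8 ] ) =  [ - 3.71, - 3/pi,  sqrt( 14 )/14,sqrt( 5 ) /5 , sqrt( 3),2,2*sqrt (2),  pi,sqrt(13),sqrt(  19), 8]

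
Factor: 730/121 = 2^1*5^1 * 11^( - 2) * 73^1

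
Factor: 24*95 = 2^3*3^1*5^1*19^1  =  2280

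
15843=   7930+7913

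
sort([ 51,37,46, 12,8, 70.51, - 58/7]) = [- 58/7,  8,  12,37,46,51,70.51]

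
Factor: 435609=3^2*29^1 * 1669^1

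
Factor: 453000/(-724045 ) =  - 600/959 = - 2^3*3^1 * 5^2* 7^( - 1)*137^ ( - 1 )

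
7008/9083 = 7008/9083  =  0.77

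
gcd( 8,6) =2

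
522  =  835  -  313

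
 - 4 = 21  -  25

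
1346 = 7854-6508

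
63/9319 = 63/9319=   0.01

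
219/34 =6+15/34 =6.44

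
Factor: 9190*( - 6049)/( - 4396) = 2^( - 1 )*5^1*7^(  -  1)*23^1*157^( - 1 )*263^1*919^1 = 27795155/2198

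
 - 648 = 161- 809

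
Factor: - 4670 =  - 2^1 *5^1*467^1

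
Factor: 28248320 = 2^8*5^1*29^1*761^1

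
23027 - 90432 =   -  67405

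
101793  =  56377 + 45416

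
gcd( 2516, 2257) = 37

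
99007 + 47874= 146881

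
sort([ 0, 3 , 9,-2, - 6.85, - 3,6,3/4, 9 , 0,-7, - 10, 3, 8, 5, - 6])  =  [- 10, - 7,-6.85 , - 6, - 3, - 2, 0, 0, 3/4,  3,  3, 5,6 , 8, 9, 9]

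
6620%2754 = 1112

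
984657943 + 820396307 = 1805054250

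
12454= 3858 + 8596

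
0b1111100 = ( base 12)A4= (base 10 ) 124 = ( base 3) 11121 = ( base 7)235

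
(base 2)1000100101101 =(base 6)32205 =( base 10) 4397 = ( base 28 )5H1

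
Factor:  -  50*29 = - 1450 = -2^1 * 5^2*29^1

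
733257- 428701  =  304556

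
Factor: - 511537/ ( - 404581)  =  13^1 * 19^2*31^(-2)*109^1*421^(  -  1 ) 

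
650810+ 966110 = 1616920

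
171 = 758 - 587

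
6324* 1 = 6324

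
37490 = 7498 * 5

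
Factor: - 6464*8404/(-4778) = 27161728/2389 = 2^7*11^1*101^1*191^1*2389^( - 1)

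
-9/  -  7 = 1 + 2/7 = 1.29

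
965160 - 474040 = 491120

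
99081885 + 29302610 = 128384495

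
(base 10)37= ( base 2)100101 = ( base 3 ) 1101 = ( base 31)16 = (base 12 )31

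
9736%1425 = 1186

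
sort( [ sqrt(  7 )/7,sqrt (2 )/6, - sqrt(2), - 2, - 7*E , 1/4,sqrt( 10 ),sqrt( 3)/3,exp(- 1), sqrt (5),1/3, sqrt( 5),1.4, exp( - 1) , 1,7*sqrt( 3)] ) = [ - 7*E, - 2, - sqrt( 2 ), sqrt ( 2 )/6  ,  1/4,1/3,exp( - 1),exp( - 1),sqrt( 7)/7,sqrt (3)/3,1,1.4,sqrt( 5),sqrt (5), sqrt(10),7*sqrt(3 )] 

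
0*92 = 0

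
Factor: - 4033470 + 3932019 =-101451 = - 3^1*7^1*4831^1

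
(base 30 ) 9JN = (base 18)18eh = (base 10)8693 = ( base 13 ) 3C59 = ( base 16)21f5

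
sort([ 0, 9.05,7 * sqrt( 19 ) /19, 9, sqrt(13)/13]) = [ 0, sqrt( 13 ) /13, 7 * sqrt( 19 ) /19, 9, 9.05 ]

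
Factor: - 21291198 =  - 2^1*3^1*1151^1*3083^1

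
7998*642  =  5134716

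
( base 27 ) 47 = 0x73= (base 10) 115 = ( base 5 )430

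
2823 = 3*941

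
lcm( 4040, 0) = 0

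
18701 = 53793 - 35092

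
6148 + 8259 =14407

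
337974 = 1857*182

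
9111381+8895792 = 18007173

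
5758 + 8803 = 14561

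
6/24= 1/4 = 0.25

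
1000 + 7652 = 8652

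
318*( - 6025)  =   - 1915950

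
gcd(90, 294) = 6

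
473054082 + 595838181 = 1068892263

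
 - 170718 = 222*( - 769 ) 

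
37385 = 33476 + 3909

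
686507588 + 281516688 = 968024276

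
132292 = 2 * 66146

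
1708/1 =1708= 1708.00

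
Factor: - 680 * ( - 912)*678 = 420468480  =  2^8*3^2 * 5^1*17^1 * 19^1 * 113^1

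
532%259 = 14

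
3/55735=3/55735 = 0.00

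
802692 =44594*18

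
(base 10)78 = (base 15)53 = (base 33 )2c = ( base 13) 60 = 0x4e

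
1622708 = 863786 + 758922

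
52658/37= 52658/37=1423.19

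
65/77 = 65/77=   0.84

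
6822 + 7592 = 14414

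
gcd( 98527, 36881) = 13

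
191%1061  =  191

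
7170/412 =17  +  83/206 = 17.40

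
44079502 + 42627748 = 86707250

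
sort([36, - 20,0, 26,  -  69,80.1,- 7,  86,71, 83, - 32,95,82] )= [ - 69, - 32, - 20, - 7, 0,26,36,71,80.1,82,83,  86 , 95]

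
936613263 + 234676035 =1171289298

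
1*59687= 59687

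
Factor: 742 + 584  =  2^1*3^1 * 13^1  *17^1 = 1326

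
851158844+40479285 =891638129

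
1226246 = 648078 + 578168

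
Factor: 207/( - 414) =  - 2^( - 1) = - 1/2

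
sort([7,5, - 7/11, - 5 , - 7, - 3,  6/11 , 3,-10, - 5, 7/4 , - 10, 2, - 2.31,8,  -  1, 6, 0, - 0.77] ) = [  -  10, - 10, - 7 , - 5, - 5, - 3, - 2.31,-1, - 0.77, - 7/11, 0 , 6/11, 7/4 , 2 , 3,5,6,  7, 8]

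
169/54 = 169/54 = 3.13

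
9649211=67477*143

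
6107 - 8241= - 2134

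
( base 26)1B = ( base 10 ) 37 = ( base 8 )45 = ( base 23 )1e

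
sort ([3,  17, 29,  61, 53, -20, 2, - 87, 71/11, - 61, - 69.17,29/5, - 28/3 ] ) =[-87, - 69.17, - 61, - 20, - 28/3,2,  3,29/5,71/11, 17,  29, 53 , 61 ]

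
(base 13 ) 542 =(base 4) 32003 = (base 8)1603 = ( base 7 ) 2423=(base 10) 899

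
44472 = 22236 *2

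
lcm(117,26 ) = 234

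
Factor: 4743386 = 2^1*2371693^1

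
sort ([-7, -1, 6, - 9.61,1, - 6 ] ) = [-9.61, - 7, - 6 ,  -  1, 1, 6 ]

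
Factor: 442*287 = 2^1*7^1*13^1*17^1*41^1 =126854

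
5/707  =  5/707 = 0.01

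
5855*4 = 23420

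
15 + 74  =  89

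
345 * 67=23115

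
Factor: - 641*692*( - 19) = 2^2 * 19^1 * 173^1*641^1=8427868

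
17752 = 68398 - 50646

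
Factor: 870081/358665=5^( -1)*23911^(-1 )*290027^1 = 290027/119555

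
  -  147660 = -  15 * 9844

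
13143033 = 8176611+4966422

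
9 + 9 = 18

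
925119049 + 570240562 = 1495359611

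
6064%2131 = 1802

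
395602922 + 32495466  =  428098388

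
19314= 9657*2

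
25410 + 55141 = 80551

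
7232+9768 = 17000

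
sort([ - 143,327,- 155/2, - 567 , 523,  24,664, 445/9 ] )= [ - 567, - 143, - 155/2 , 24,445/9, 327,523, 664 ] 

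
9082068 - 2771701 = 6310367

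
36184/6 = 18092/3= 6030.67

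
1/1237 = 1/1237 = 0.00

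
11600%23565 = 11600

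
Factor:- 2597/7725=-3^( - 1) * 5^( - 2)*7^2*53^1  *103^ ( - 1)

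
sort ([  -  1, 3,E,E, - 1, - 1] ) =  [-1,  -  1, - 1, E, E, 3]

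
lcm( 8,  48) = 48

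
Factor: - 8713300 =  - 2^2*5^2*87133^1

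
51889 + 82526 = 134415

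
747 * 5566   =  4157802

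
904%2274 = 904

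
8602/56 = 4301/28 =153.61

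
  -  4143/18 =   -  1381/6 = - 230.17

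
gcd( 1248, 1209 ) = 39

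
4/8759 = 4/8759 = 0.00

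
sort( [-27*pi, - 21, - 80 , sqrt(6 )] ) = [ - 27*pi ,-80, - 21,sqrt(6 )]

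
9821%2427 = 113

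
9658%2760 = 1378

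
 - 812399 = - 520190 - 292209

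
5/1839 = 5/1839 = 0.00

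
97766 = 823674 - 725908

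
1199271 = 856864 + 342407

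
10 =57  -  47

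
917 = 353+564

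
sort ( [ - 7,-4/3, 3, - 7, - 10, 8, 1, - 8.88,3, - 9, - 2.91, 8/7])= [  -  10, - 9, - 8.88,-7 , - 7,-2.91 , - 4/3, 1 , 8/7, 3, 3, 8]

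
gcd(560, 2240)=560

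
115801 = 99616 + 16185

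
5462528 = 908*6016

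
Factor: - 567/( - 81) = 7 = 7^1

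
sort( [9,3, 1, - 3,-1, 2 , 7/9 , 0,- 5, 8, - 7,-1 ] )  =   [-7, - 5 , - 3,-1, - 1, 0 , 7/9,1, 2, 3, 8 , 9]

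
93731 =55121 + 38610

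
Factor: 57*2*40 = 2^4*3^1* 5^1*19^1 = 4560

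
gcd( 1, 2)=1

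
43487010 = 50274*865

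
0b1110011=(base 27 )47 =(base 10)115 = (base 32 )3J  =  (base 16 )73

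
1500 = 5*300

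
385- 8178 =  - 7793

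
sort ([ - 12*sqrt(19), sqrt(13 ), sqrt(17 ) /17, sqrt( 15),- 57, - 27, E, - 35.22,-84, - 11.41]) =[ -84, - 57, - 12*sqrt ( 19),-35.22,  -  27, - 11.41, sqrt(17 ) /17, E, sqrt(13), sqrt ( 15 )]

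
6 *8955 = 53730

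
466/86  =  233/43 = 5.42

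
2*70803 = 141606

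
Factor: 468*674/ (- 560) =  - 39429/70 = - 2^( - 1 ) * 3^2*5^(  -  1 )*7^(-1)*13^1*337^1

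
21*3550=74550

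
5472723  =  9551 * 573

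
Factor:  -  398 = - 2^1*199^1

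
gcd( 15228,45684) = 15228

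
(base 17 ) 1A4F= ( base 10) 7886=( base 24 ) DGE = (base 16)1ece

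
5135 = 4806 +329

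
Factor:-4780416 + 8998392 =2^3*3^2*7^1 *8369^1  =  4217976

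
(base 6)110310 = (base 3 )110121020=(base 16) 23E2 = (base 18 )1a66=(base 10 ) 9186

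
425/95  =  4+9/19 = 4.47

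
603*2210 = 1332630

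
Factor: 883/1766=2^( - 1) = 1/2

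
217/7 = 31 = 31.00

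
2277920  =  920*2476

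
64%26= 12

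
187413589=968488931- 781075342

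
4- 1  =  3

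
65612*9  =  590508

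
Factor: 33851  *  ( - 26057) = -882055507=   - 71^1*367^1*33851^1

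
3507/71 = 3507/71= 49.39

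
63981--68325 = 132306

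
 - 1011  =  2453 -3464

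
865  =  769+96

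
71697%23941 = 23815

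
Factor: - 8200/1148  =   - 2^1*5^2  *  7^( - 1) = - 50/7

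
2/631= 2/631 = 0.00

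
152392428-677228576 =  - 524836148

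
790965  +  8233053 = 9024018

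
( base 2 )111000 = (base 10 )56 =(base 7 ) 110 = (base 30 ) 1Q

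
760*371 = 281960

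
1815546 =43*42222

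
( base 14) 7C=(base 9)132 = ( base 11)a0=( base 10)110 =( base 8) 156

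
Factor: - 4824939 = -3^1*7^1 * 229759^1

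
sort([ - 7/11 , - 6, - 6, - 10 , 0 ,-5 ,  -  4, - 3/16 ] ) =[-10,  -  6,  -  6,-5 , - 4 ,  -  7/11,  -  3/16 , 0 ]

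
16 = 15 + 1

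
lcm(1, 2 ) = 2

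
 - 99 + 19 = - 80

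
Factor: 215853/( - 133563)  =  - 11^1*31^1*211^( - 1)= - 341/211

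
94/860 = 47/430 = 0.11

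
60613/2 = 30306 + 1/2 = 30306.50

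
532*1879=999628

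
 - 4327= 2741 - 7068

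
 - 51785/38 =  - 1363 + 9/38= - 1362.76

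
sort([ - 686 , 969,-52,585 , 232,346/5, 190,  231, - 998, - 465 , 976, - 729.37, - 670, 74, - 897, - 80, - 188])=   [-998, - 897, - 729.37, - 686, - 670, - 465, - 188, - 80,-52, 346/5,  74, 190, 231, 232,585,969, 976 ]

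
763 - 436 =327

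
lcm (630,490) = 4410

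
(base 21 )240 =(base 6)4250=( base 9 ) 1283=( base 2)1111000110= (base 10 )966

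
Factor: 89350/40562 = 5^2*17^( - 1 )*1193^(- 1)*1787^1 = 44675/20281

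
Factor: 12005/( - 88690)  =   - 49/362 = -2^(-1)*7^2*181^( - 1 )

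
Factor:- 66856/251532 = -2^1*3^( - 3) * 17^(-1)*61^1 = -122/459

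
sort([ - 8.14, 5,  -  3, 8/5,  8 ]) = [  -  8.14, - 3,8/5,5,8]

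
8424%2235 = 1719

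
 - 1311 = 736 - 2047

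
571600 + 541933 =1113533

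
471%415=56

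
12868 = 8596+4272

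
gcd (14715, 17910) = 45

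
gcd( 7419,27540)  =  3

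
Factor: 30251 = 13^2 * 179^1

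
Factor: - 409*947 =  - 409^1*  947^1 = -  387323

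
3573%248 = 101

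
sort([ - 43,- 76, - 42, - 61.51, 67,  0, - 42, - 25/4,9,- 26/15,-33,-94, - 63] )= [ - 94, - 76, - 63, - 61.51, - 43,  -  42, - 42, - 33,-25/4, - 26/15,0,  9, 67 ]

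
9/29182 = 9/29182  =  0.00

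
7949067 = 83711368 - 75762301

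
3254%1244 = 766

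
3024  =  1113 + 1911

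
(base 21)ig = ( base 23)H3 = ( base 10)394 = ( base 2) 110001010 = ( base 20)JE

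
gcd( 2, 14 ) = 2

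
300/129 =100/43=2.33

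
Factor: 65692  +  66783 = 5^2*7^1*757^1  =  132475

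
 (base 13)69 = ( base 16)57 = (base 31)2p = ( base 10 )87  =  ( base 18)4F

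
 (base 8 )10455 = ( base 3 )20000212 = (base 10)4397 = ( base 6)32205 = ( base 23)874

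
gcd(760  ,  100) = 20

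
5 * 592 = 2960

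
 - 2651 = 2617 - 5268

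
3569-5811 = -2242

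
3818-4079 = - 261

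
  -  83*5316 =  -441228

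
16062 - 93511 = - 77449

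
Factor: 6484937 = 1889^1  *  3433^1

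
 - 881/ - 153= 881/153 = 5.76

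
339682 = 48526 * 7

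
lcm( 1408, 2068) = 66176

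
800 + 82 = 882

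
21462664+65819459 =87282123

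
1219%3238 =1219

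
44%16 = 12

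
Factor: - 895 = - 5^1*179^1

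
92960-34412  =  58548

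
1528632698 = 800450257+728182441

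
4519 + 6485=11004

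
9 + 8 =17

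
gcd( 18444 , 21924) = 348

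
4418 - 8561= - 4143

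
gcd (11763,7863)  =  3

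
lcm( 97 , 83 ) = 8051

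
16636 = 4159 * 4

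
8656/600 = 14 + 32/75=14.43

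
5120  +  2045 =7165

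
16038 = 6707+9331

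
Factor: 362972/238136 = 2^( - 1 )*17^( - 2) * 881^1 = 881/578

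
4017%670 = 667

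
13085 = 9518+3567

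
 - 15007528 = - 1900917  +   -13106611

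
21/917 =3/131 =0.02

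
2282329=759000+1523329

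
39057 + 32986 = 72043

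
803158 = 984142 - 180984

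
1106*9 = 9954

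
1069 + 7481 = 8550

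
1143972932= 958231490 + 185741442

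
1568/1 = 1568 = 1568.00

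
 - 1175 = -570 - 605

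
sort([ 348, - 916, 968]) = [ - 916 , 348,968]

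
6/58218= 1/9703 = 0.00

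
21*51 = 1071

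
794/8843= 794/8843 = 0.09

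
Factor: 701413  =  701413^1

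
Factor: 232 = 2^3*29^1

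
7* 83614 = 585298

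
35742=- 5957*( - 6)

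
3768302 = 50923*74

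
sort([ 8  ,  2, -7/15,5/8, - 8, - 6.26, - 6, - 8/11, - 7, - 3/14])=[ - 8, - 7, - 6.26, - 6, - 8/11, - 7/15, - 3/14,5/8,  2,8]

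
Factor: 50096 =2^4*31^1 * 101^1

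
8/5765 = 8/5765 = 0.00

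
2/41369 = 2/41369 = 0.00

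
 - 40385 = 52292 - 92677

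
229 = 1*229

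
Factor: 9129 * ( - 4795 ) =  -3^1*5^1  *  7^1*17^1 * 137^1 * 179^1=-43773555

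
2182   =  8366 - 6184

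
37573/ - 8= - 37573/8 = - 4696.62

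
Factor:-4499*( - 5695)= 5^1  *  11^1*17^1*67^1*409^1=25621805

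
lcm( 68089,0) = 0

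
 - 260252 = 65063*( - 4 )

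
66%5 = 1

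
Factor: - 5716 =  - 2^2*1429^1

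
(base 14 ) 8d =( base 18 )6h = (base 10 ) 125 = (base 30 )45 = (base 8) 175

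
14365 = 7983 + 6382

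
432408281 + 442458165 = 874866446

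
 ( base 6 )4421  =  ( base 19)2fe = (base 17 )391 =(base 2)1111111101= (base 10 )1021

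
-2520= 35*(  -  72 ) 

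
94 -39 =55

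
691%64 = 51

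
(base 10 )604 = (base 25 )o4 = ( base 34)HQ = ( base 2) 1001011100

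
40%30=10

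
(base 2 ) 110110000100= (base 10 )3460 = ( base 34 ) 2xq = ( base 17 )BG9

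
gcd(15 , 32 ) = 1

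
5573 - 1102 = 4471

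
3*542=1626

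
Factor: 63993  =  3^1*83^1 * 257^1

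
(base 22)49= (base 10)97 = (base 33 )2v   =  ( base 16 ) 61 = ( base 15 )67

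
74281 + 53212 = 127493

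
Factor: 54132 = 2^2*3^1*13^1*347^1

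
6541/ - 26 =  - 6541/26= - 251.58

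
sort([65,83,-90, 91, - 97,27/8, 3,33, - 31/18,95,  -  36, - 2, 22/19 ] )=[ - 97 , - 90,  -  36,-2, - 31/18,  22/19,3,27/8,33,65,83, 91,95 ] 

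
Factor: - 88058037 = -3^1 * 41^1*715919^1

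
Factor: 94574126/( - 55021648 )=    - 2^( - 3 ) * 11^( -1)*41^1*312623^( - 1)*1153343^1 = -  47287063/27510824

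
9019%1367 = 817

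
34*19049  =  647666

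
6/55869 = 2/18623= 0.00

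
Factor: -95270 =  - 2^1* 5^1*7^1*1361^1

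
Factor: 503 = 503^1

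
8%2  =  0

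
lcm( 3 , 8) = 24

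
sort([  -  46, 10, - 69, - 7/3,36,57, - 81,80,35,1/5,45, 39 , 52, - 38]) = [ - 81, - 69, - 46, - 38, - 7/3, 1/5, 10, 35 , 36,39, 45,52,57, 80] 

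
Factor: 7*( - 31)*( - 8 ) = 1736 = 2^3*7^1*31^1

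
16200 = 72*225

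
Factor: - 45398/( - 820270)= 22699/410135=5^( - 1 ) * 11^( - 1)*7457^(-1)*22699^1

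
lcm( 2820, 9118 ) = 273540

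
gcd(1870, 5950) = 170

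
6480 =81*80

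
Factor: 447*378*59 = 2^1 *3^4*7^1*59^1  *149^1 = 9968994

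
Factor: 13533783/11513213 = 3^1*67^ (-1)  *  227^( -1)*757^ ( - 1)*4511261^1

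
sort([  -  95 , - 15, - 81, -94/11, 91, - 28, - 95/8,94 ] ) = [ - 95, - 81, - 28,-15,- 95/8, - 94/11 , 91,94]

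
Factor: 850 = 2^1*5^2*17^1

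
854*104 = 88816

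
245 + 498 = 743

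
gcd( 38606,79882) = 2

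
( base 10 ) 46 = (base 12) 3A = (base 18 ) 2A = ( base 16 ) 2e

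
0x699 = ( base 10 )1689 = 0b11010011001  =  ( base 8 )3231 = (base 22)3AH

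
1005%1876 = 1005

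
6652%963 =874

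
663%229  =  205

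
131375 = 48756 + 82619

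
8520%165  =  105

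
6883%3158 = 567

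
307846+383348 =691194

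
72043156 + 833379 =72876535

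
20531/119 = 172 + 9/17 = 172.53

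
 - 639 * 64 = -40896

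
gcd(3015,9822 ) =3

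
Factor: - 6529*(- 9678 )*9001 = 2^1*3^1*1613^1*6529^1*9001^1 = 568752145662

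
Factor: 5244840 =2^3*3^2*5^1*17^1* 857^1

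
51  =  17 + 34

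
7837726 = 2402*3263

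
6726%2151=273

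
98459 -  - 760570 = 859029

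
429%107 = 1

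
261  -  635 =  - 374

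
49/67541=49/67541= 0.00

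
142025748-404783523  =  -262757775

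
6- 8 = - 2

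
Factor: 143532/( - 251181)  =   - 2^2*7^ ( - 1)= -4/7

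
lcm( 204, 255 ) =1020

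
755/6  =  755/6=125.83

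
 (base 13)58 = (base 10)73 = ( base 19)3g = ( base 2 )1001001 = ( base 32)29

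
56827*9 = 511443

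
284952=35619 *8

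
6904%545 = 364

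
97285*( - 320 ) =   -  31131200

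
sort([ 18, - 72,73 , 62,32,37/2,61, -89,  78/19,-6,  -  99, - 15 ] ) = [ -99, -89,-72,-15  , - 6, 78/19,18,37/2,32,  61,62,73 ] 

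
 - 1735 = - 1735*1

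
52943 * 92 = 4870756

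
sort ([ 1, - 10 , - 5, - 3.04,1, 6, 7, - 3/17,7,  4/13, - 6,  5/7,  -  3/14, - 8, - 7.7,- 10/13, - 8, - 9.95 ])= [-10, - 9.95, - 8, - 8, - 7.7, - 6, - 5,  -  3.04, - 10/13, - 3/14, - 3/17,  4/13,5/7,1,1,  6, 7, 7 ]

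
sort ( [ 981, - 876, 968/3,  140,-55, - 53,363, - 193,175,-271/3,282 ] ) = [ - 876,  -  193, -271/3, - 55,-53, 140,  175,282,968/3,363,981 ] 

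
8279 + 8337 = 16616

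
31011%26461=4550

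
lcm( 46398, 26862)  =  510378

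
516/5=516/5 = 103.20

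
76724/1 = 76724 = 76724.00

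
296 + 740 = 1036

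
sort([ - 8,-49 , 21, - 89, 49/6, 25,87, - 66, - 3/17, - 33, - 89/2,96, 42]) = [ - 89, - 66, - 49,-89/2, - 33, - 8, - 3/17, 49/6,21,  25,42, 87,96 ] 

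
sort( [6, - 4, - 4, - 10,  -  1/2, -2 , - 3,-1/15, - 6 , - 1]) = [  -  10, - 6, - 4,-4, - 3, - 2,-1, - 1/2, - 1/15, 6] 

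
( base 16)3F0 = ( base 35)ss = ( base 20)2a8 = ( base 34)TM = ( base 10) 1008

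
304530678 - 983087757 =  - 678557079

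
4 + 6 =10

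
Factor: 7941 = 3^1*2647^1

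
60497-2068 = 58429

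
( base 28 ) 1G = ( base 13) 35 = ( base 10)44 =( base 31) 1d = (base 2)101100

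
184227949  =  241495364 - 57267415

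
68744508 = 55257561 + 13486947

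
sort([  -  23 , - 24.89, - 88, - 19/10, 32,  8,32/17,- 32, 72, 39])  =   [ - 88 ,-32,  -  24.89,-23, - 19/10,  32/17,8, 32, 39, 72] 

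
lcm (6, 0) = 0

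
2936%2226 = 710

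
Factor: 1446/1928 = 2^(-2)*3^1 = 3/4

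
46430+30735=77165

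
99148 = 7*14164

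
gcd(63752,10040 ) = 8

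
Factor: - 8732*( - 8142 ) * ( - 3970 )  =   - 2^4*3^1*5^1*23^1*37^1*59^2*397^1 = -282250897680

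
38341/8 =38341/8 = 4792.62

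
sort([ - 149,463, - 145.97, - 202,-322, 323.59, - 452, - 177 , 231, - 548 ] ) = [ - 548 , - 452, - 322, - 202, - 177, - 149,- 145.97,231, 323.59, 463 ] 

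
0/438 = 0 = 0.00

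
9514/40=237 + 17/20 = 237.85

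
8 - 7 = 1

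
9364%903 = 334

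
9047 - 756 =8291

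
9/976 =9/976 = 0.01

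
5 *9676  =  48380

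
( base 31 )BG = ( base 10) 357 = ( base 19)if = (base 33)ar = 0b101100101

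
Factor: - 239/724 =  - 2^(  -  2 )*181^(-1)*239^1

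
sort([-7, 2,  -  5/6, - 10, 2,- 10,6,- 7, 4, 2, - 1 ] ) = [  -  10,- 10,-7, - 7, -1, - 5/6, 2, 2, 2, 4,6 ] 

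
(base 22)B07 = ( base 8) 12323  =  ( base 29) 69o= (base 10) 5331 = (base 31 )5GU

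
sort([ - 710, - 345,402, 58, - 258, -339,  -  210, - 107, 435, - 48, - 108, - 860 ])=[-860,  -  710, - 345, - 339, -258, -210,  -  108, - 107,  -  48, 58,402,  435 ] 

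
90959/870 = 90959/870  =  104.55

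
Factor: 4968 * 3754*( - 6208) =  - 2^10*3^3*23^1*  97^1 *1877^1 = - 115778405376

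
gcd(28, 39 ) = 1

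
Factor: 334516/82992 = 919/228 = 2^( - 2) * 3^( - 1) * 19^(  -  1) * 919^1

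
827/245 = 827/245 = 3.38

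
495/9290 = 99/1858 = 0.05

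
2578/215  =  11 + 213/215= 11.99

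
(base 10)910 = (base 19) 29H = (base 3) 1020201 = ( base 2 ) 1110001110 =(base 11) 758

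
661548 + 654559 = 1316107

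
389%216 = 173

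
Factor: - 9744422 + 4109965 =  - 277^1*20341^1= -5634457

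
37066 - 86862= -49796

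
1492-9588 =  - 8096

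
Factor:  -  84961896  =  -2^3 *3^1 *67^1*52837^1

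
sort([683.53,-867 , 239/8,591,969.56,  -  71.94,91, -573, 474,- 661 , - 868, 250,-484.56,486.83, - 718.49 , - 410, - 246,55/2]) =[ - 868, - 867, - 718.49,-661,  -  573,-484.56,  -  410, -246,  -  71.94,  55/2, 239/8,91,250,  474,486.83,591, 683.53,969.56]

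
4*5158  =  20632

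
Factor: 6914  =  2^1*3457^1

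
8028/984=669/82= 8.16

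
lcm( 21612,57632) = 172896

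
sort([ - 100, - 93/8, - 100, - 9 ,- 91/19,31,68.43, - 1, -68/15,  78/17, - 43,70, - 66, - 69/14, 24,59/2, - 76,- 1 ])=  [ - 100, - 100 , - 76, - 66, - 43,-93/8, - 9, - 69/14  , - 91/19, - 68/15, - 1  , - 1,78/17, 24, 59/2, 31,68.43,70 ] 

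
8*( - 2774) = -22192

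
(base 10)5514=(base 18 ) h06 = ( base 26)842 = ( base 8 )12612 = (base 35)4hj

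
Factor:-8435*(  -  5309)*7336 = 328516460440=   2^3*5^1*7^2*131^1*241^1*5309^1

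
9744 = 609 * 16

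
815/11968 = 815/11968=   0.07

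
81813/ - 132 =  - 620 + 9/44 = - 619.80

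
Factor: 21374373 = 3^1 * 19^1*374989^1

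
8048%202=170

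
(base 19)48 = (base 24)3c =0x54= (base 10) 84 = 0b1010100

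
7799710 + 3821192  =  11620902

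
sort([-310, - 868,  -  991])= [- 991, - 868, - 310] 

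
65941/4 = 16485 + 1/4 = 16485.25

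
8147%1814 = 891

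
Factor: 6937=7^1*991^1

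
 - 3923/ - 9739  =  3923/9739=0.40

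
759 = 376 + 383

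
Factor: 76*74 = 2^3*19^1*37^1 = 5624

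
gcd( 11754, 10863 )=9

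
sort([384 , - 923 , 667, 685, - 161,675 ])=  [ - 923 , - 161, 384, 667,675,685]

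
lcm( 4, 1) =4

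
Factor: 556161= 3^1*89^1*2083^1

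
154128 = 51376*3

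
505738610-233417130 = 272321480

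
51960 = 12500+39460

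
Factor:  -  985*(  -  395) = 389075  =  5^2 * 79^1*197^1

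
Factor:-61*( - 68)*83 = 2^2 * 17^1*61^1*83^1 = 344284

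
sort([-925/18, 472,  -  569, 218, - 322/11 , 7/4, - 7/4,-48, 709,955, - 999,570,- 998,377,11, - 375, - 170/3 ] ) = [ - 999,-998,  -  569, - 375,- 170/3,-925/18,  -  48,- 322/11, - 7/4,7/4, 11, 218, 377,472, 570, 709,955 ]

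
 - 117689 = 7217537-7335226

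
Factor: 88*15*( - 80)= - 105600  =  - 2^7*3^1*5^2*11^1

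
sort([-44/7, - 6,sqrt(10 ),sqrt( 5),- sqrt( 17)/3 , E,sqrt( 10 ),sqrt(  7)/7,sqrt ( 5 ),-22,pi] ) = [-22, - 44/7, - 6 , - sqrt( 17)/3,sqrt( 7) /7, sqrt( 5),sqrt(5),E, pi,sqrt( 10), sqrt( 10) ] 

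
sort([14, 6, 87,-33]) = [-33,6,14,87 ] 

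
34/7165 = 34/7165 = 0.00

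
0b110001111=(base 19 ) 120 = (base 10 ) 399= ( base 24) gf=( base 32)cf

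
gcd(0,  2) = 2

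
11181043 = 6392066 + 4788977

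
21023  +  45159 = 66182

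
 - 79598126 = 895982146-975580272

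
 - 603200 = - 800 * 754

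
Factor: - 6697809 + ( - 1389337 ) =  - 8087146= - 2^1 * 109^1*37097^1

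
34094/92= 17047/46 = 370.59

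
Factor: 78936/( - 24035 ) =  - 312/95 = -2^3*3^1*5^(  -  1 )*13^1 * 19^( - 1 ) 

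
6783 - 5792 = 991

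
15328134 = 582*26337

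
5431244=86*63154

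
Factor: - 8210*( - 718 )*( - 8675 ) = - 51137216500 = -2^2*5^3*347^1 * 359^1*821^1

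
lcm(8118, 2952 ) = 32472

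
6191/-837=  - 6191/837 = - 7.40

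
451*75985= 34269235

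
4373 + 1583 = 5956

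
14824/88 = 1853/11= 168.45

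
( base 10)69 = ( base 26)2h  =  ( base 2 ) 1000101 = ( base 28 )2d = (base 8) 105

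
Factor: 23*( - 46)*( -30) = 31740=2^2*3^1*5^1*23^2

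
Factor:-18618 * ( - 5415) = 100816470= 2^1*3^2*5^1*19^2*29^1*107^1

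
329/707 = 47/101  =  0.47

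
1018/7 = 145 + 3/7 = 145.43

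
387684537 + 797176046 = 1184860583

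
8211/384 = 2737/128  =  21.38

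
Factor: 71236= 2^2*11^1*1619^1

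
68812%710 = 652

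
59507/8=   7438 + 3/8 = 7438.38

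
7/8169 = 1/1167 =0.00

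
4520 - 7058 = - 2538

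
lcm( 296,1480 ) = 1480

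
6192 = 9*688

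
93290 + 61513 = 154803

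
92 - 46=46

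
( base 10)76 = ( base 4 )1030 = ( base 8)114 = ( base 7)136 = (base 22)3A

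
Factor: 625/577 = 5^4*577^( - 1)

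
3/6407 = 3/6407 = 0.00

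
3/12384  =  1/4128 = 0.00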